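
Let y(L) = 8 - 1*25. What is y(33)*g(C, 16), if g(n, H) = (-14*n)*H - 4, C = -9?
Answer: -34204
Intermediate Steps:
g(n, H) = -4 - 14*H*n (g(n, H) = -14*H*n - 4 = -4 - 14*H*n)
y(L) = -17 (y(L) = 8 - 25 = -17)
y(33)*g(C, 16) = -17*(-4 - 14*16*(-9)) = -17*(-4 + 2016) = -17*2012 = -34204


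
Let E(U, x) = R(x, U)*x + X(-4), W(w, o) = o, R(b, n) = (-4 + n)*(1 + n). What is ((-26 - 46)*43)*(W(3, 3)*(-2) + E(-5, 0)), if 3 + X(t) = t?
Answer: 40248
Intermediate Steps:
X(t) = -3 + t
R(b, n) = (1 + n)*(-4 + n)
E(U, x) = -7 + x*(-4 + U² - 3*U) (E(U, x) = (-4 + U² - 3*U)*x + (-3 - 4) = x*(-4 + U² - 3*U) - 7 = -7 + x*(-4 + U² - 3*U))
((-26 - 46)*43)*(W(3, 3)*(-2) + E(-5, 0)) = ((-26 - 46)*43)*(3*(-2) + (-7 - 1*0*(4 - 1*(-5)² + 3*(-5)))) = (-72*43)*(-6 + (-7 - 1*0*(4 - 1*25 - 15))) = -3096*(-6 + (-7 - 1*0*(4 - 25 - 15))) = -3096*(-6 + (-7 - 1*0*(-36))) = -3096*(-6 + (-7 + 0)) = -3096*(-6 - 7) = -3096*(-13) = 40248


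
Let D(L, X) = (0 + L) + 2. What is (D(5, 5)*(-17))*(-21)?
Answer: 2499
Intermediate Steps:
D(L, X) = 2 + L (D(L, X) = L + 2 = 2 + L)
(D(5, 5)*(-17))*(-21) = ((2 + 5)*(-17))*(-21) = (7*(-17))*(-21) = -119*(-21) = 2499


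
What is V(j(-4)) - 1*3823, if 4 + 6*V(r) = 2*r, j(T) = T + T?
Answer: -11479/3 ≈ -3826.3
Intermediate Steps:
j(T) = 2*T
V(r) = -2/3 + r/3 (V(r) = -2/3 + (2*r)/6 = -2/3 + r/3)
V(j(-4)) - 1*3823 = (-2/3 + (2*(-4))/3) - 1*3823 = (-2/3 + (1/3)*(-8)) - 3823 = (-2/3 - 8/3) - 3823 = -10/3 - 3823 = -11479/3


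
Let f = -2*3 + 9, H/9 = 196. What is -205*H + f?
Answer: -361617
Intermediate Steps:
H = 1764 (H = 9*196 = 1764)
f = 3 (f = -6 + 9 = 3)
-205*H + f = -205*1764 + 3 = -361620 + 3 = -361617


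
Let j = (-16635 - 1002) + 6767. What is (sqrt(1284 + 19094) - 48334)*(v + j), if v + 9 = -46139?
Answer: 2755908012 - 57018*sqrt(20378) ≈ 2.7478e+9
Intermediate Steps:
v = -46148 (v = -9 - 46139 = -46148)
j = -10870 (j = -17637 + 6767 = -10870)
(sqrt(1284 + 19094) - 48334)*(v + j) = (sqrt(1284 + 19094) - 48334)*(-46148 - 10870) = (sqrt(20378) - 48334)*(-57018) = (-48334 + sqrt(20378))*(-57018) = 2755908012 - 57018*sqrt(20378)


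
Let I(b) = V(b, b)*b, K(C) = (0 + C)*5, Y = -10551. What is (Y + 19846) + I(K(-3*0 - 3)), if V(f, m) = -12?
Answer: 9475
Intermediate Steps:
K(C) = 5*C (K(C) = C*5 = 5*C)
I(b) = -12*b
(Y + 19846) + I(K(-3*0 - 3)) = (-10551 + 19846) - 60*(-3*0 - 3) = 9295 - 60*(0 - 3) = 9295 - 60*(-3) = 9295 - 12*(-15) = 9295 + 180 = 9475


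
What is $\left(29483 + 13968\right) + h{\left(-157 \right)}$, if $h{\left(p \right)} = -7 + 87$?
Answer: $43531$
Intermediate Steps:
$h{\left(p \right)} = 80$
$\left(29483 + 13968\right) + h{\left(-157 \right)} = \left(29483 + 13968\right) + 80 = 43451 + 80 = 43531$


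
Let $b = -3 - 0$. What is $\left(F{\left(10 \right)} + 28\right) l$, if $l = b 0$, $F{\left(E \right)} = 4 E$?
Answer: $0$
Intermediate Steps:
$b = -3$ ($b = -3 + 0 = -3$)
$l = 0$ ($l = \left(-3\right) 0 = 0$)
$\left(F{\left(10 \right)} + 28\right) l = \left(4 \cdot 10 + 28\right) 0 = \left(40 + 28\right) 0 = 68 \cdot 0 = 0$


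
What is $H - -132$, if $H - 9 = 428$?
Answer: $569$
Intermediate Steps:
$H = 437$ ($H = 9 + 428 = 437$)
$H - -132 = 437 - -132 = 437 + 132 = 569$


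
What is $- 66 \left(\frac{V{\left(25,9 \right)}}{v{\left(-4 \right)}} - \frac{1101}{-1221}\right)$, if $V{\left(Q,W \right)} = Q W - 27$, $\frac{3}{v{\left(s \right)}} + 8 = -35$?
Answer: $\frac{6928194}{37} \approx 1.8725 \cdot 10^{5}$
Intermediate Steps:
$v{\left(s \right)} = - \frac{3}{43}$ ($v{\left(s \right)} = \frac{3}{-8 - 35} = \frac{3}{-43} = 3 \left(- \frac{1}{43}\right) = - \frac{3}{43}$)
$V{\left(Q,W \right)} = -27 + Q W$
$- 66 \left(\frac{V{\left(25,9 \right)}}{v{\left(-4 \right)}} - \frac{1101}{-1221}\right) = - 66 \left(\frac{-27 + 25 \cdot 9}{- \frac{3}{43}} - \frac{1101}{-1221}\right) = - 66 \left(\left(-27 + 225\right) \left(- \frac{43}{3}\right) - - \frac{367}{407}\right) = - 66 \left(198 \left(- \frac{43}{3}\right) + \frac{367}{407}\right) = - 66 \left(-2838 + \frac{367}{407}\right) = \left(-66\right) \left(- \frac{1154699}{407}\right) = \frac{6928194}{37}$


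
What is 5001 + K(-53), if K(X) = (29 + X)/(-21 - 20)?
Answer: 205065/41 ≈ 5001.6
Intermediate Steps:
K(X) = -29/41 - X/41 (K(X) = (29 + X)/(-41) = (29 + X)*(-1/41) = -29/41 - X/41)
5001 + K(-53) = 5001 + (-29/41 - 1/41*(-53)) = 5001 + (-29/41 + 53/41) = 5001 + 24/41 = 205065/41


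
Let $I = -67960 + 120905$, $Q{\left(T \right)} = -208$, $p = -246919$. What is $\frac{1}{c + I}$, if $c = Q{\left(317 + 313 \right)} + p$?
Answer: $- \frac{1}{194182} \approx -5.1498 \cdot 10^{-6}$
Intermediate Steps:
$I = 52945$
$c = -247127$ ($c = -208 - 246919 = -247127$)
$\frac{1}{c + I} = \frac{1}{-247127 + 52945} = \frac{1}{-194182} = - \frac{1}{194182}$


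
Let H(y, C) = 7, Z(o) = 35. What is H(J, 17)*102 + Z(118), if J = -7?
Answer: 749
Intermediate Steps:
H(J, 17)*102 + Z(118) = 7*102 + 35 = 714 + 35 = 749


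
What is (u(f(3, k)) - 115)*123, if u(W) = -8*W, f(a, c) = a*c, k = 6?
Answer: -31857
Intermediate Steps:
(u(f(3, k)) - 115)*123 = (-24*6 - 115)*123 = (-8*18 - 115)*123 = (-144 - 115)*123 = -259*123 = -31857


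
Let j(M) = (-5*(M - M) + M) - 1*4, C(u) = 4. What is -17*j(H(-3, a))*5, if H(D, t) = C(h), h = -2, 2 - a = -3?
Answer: 0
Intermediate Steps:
a = 5 (a = 2 - 1*(-3) = 2 + 3 = 5)
H(D, t) = 4
j(M) = -4 + M (j(M) = (-5*0 + M) - 4 = (0 + M) - 4 = M - 4 = -4 + M)
-17*j(H(-3, a))*5 = -17*(-4 + 4)*5 = -17*0*5 = 0*5 = 0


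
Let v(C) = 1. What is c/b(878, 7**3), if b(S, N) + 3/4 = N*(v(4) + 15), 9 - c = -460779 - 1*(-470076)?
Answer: -37152/21949 ≈ -1.6927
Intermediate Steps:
c = -9288 (c = 9 - (-460779 - 1*(-470076)) = 9 - (-460779 + 470076) = 9 - 1*9297 = 9 - 9297 = -9288)
b(S, N) = -3/4 + 16*N (b(S, N) = -3/4 + N*(1 + 15) = -3/4 + N*16 = -3/4 + 16*N)
c/b(878, 7**3) = -9288/(-3/4 + 16*7**3) = -9288/(-3/4 + 16*343) = -9288/(-3/4 + 5488) = -9288/21949/4 = -9288*4/21949 = -37152/21949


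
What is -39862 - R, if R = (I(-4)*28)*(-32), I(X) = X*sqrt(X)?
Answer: -39862 - 7168*I ≈ -39862.0 - 7168.0*I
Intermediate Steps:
I(X) = X**(3/2)
R = 7168*I (R = ((-4)**(3/2)*28)*(-32) = (-8*I*28)*(-32) = -224*I*(-32) = 7168*I ≈ 7168.0*I)
-39862 - R = -39862 - 7168*I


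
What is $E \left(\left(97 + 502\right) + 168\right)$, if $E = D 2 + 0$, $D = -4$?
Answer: $-6136$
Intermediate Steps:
$E = -8$ ($E = \left(-4\right) 2 + 0 = -8 + 0 = -8$)
$E \left(\left(97 + 502\right) + 168\right) = - 8 \left(\left(97 + 502\right) + 168\right) = - 8 \left(599 + 168\right) = \left(-8\right) 767 = -6136$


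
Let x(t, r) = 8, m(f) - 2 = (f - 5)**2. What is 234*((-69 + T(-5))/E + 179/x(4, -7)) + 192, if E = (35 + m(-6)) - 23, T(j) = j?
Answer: 317969/60 ≈ 5299.5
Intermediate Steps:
m(f) = 2 + (-5 + f)**2 (m(f) = 2 + (f - 5)**2 = 2 + (-5 + f)**2)
E = 135 (E = (35 + (2 + (-5 - 6)**2)) - 23 = (35 + (2 + (-11)**2)) - 23 = (35 + (2 + 121)) - 23 = (35 + 123) - 23 = 158 - 23 = 135)
234*((-69 + T(-5))/E + 179/x(4, -7)) + 192 = 234*((-69 - 5)/135 + 179/8) + 192 = 234*(-74*1/135 + 179*(1/8)) + 192 = 234*(-74/135 + 179/8) + 192 = 234*(23573/1080) + 192 = 306449/60 + 192 = 317969/60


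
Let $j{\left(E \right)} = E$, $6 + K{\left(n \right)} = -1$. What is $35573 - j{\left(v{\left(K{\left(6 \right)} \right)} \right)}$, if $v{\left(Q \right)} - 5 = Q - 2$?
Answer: $35577$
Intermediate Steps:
$K{\left(n \right)} = -7$ ($K{\left(n \right)} = -6 - 1 = -7$)
$v{\left(Q \right)} = 3 + Q$ ($v{\left(Q \right)} = 5 + \left(Q - 2\right) = 5 + \left(-2 + Q\right) = 3 + Q$)
$35573 - j{\left(v{\left(K{\left(6 \right)} \right)} \right)} = 35573 - \left(3 - 7\right) = 35573 - -4 = 35573 + 4 = 35577$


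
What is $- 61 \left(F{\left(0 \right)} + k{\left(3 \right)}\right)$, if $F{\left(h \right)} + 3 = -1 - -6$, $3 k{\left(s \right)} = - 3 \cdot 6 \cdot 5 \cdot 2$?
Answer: $3538$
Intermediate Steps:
$k{\left(s \right)} = -60$ ($k{\left(s \right)} = \frac{- 3 \cdot 6 \cdot 5 \cdot 2}{3} = \frac{\left(-3\right) 30 \cdot 2}{3} = \frac{\left(-90\right) 2}{3} = \frac{1}{3} \left(-180\right) = -60$)
$F{\left(h \right)} = 2$ ($F{\left(h \right)} = -3 - -5 = -3 + \left(-1 + 6\right) = -3 + 5 = 2$)
$- 61 \left(F{\left(0 \right)} + k{\left(3 \right)}\right) = - 61 \left(2 - 60\right) = \left(-61\right) \left(-58\right) = 3538$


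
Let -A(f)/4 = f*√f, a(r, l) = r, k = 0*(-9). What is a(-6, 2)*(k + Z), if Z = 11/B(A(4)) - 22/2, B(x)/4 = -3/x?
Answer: -110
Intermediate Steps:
k = 0
A(f) = -4*f^(3/2) (A(f) = -4*f*√f = -4*f^(3/2))
B(x) = -12/x (B(x) = 4*(-3/x) = -12/x)
Z = 55/3 (Z = 11/((-12/((-4*4^(3/2))))) - 22/2 = 11/((-12/((-4*8)))) - 22*½ = 11/((-12/(-32))) - 11 = 11/((-12*(-1/32))) - 11 = 11/(3/8) - 11 = 11*(8/3) - 11 = 88/3 - 11 = 55/3 ≈ 18.333)
a(-6, 2)*(k + Z) = -6*(0 + 55/3) = -6*55/3 = -110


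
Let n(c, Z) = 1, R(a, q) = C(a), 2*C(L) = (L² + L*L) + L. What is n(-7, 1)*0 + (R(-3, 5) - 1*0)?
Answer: 15/2 ≈ 7.5000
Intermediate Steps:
C(L) = L² + L/2 (C(L) = ((L² + L*L) + L)/2 = ((L² + L²) + L)/2 = (2*L² + L)/2 = (L + 2*L²)/2 = L² + L/2)
R(a, q) = a*(½ + a)
n(-7, 1)*0 + (R(-3, 5) - 1*0) = 1*0 + (-3*(½ - 3) - 1*0) = 0 + (-3*(-5/2) + 0) = 0 + (15/2 + 0) = 0 + 15/2 = 15/2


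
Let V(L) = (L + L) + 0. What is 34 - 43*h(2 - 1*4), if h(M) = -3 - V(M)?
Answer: -9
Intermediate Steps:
V(L) = 2*L (V(L) = 2*L + 0 = 2*L)
h(M) = -3 - 2*M
34 - 43*h(2 - 1*4) = 34 - 43*(-3 - 2*(2 - 1*4)) = 34 - 43*(-3 - 2*(2 - 4)) = 34 - 43*(-3 - 2*(-2)) = 34 - 43*(-3 + 4) = 34 - 43*1 = 34 - 43 = -9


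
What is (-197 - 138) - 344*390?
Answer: -134495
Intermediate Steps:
(-197 - 138) - 344*390 = -335 - 134160 = -134495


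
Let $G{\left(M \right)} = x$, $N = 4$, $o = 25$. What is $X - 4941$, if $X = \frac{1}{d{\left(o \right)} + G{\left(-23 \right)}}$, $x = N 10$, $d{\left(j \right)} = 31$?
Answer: $- \frac{350810}{71} \approx -4941.0$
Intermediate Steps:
$x = 40$ ($x = 4 \cdot 10 = 40$)
$G{\left(M \right)} = 40$
$X = \frac{1}{71}$ ($X = \frac{1}{31 + 40} = \frac{1}{71} \approx 0.014085$)
$X - 4941 = \frac{1}{71} - 4941 = - \frac{350810}{71}$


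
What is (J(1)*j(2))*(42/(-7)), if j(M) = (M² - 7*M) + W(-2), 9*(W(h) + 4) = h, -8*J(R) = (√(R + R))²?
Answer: -64/3 ≈ -21.333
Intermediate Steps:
J(R) = -R/4
W(h) = -4 + h/9
j(M) = -38/9 + M² - 7*M (j(M) = (M² - 7*M) + (-4 + (⅑)*(-2)) = (M² - 7*M) + (-4 - 2/9) = (M² - 7*M) - 38/9 = -38/9 + M² - 7*M)
(J(1)*j(2))*(42/(-7)) = ((-¼*1)*(-38/9 + 2² - 7*2))*(42/(-7)) = (-(-38/9 + 4 - 14)/4)*(42*(-⅐)) = -¼*(-128/9)*(-6) = (32/9)*(-6) = -64/3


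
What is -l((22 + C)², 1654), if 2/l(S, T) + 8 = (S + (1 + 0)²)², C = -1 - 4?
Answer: -1/42046 ≈ -2.3783e-5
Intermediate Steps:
C = -5
l(S, T) = 2/(-8 + (1 + S)²) (l(S, T) = 2/(-8 + (S + (1 + 0)²)²) = 2/(-8 + (S + 1²)²) = 2/(-8 + (S + 1)²) = 2/(-8 + (1 + S)²))
-l((22 + C)², 1654) = -2/(-8 + (1 + (22 - 5)²)²) = -2/(-8 + (1 + 17²)²) = -2/(-8 + (1 + 289)²) = -2/(-8 + 290²) = -2/(-8 + 84100) = -2/84092 = -1*1/42046 = -1/42046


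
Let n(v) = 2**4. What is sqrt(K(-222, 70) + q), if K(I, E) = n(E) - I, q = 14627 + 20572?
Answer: sqrt(35437) ≈ 188.25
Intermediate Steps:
q = 35199
n(v) = 16
K(I, E) = 16 - I
sqrt(K(-222, 70) + q) = sqrt((16 - 1*(-222)) + 35199) = sqrt((16 + 222) + 35199) = sqrt(238 + 35199) = sqrt(35437)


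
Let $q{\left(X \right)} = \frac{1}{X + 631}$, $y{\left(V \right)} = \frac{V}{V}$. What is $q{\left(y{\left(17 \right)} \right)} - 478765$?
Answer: $- \frac{302579479}{632} \approx -4.7877 \cdot 10^{5}$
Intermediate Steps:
$y{\left(V \right)} = 1$
$q{\left(X \right)} = \frac{1}{631 + X}$
$q{\left(y{\left(17 \right)} \right)} - 478765 = \frac{1}{631 + 1} - 478765 = \frac{1}{632} - 478765 = - \frac{302579479}{632}$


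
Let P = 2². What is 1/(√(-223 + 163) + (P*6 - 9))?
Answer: 1/19 - 2*I*√15/285 ≈ 0.052632 - 0.027179*I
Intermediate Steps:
P = 4
1/(√(-223 + 163) + (P*6 - 9)) = 1/(√(-223 + 163) + (4*6 - 9)) = 1/(√(-60) + (24 - 9)) = 1/(2*I*√15 + 15) = 1/(15 + 2*I*√15)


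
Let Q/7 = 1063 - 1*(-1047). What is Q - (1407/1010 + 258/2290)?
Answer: 3415805039/231290 ≈ 14769.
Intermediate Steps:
Q = 14770 (Q = 7*(1063 - 1*(-1047)) = 7*(1063 + 1047) = 7*2110 = 14770)
Q - (1407/1010 + 258/2290) = 14770 - (1407/1010 + 258/2290) = 14770 - (1407*(1/1010) + 258*(1/2290)) = 14770 - (1407/1010 + 129/1145) = 14770 - 1*348261/231290 = 14770 - 348261/231290 = 3415805039/231290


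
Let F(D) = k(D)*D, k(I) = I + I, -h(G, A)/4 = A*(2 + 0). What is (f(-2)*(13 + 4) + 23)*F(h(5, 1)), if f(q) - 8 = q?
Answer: 16000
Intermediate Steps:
h(G, A) = -8*A (h(G, A) = -4*A*(2 + 0) = -4*A*2 = -8*A)
f(q) = 8 + q
k(I) = 2*I
F(D) = 2*D**2 (F(D) = (2*D)*D = 2*D**2)
(f(-2)*(13 + 4) + 23)*F(h(5, 1)) = ((8 - 2)*(13 + 4) + 23)*(2*(-8*1)**2) = (6*17 + 23)*(2*(-8)**2) = (102 + 23)*(2*64) = 125*128 = 16000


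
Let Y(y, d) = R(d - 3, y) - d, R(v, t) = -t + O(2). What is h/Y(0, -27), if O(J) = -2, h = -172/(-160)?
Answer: 43/1000 ≈ 0.043000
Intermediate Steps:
h = 43/40 (h = -172*(-1/160) = 43/40 ≈ 1.0750)
R(v, t) = -2 - t (R(v, t) = -t - 2 = -2 - t)
Y(y, d) = -2 - d - y (Y(y, d) = (-2 - y) - d = -2 - d - y)
h/Y(0, -27) = 43/(40*(-2 - 1*(-27) - 1*0)) = 43/(40*(-2 + 27 + 0)) = (43/40)/25 = (43/40)*(1/25) = 43/1000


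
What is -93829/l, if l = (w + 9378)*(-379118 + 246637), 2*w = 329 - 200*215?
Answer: -187658/3168283115 ≈ -5.9230e-5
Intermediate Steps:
w = -42671/2 (w = (329 - 200*215)/2 = (329 - 43000)/2 = (½)*(-42671) = -42671/2 ≈ -21336.)
l = 3168283115/2 (l = (-42671/2 + 9378)*(-379118 + 246637) = -23915/2*(-132481) = 3168283115/2 ≈ 1.5841e+9)
-93829/l = -93829/3168283115/2 = -93829*2/3168283115 = -187658/3168283115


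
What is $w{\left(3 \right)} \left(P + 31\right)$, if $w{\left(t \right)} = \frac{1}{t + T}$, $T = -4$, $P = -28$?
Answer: $-3$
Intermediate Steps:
$w{\left(t \right)} = \frac{1}{-4 + t}$ ($w{\left(t \right)} = \frac{1}{t - 4} = \frac{1}{-4 + t}$)
$w{\left(3 \right)} \left(P + 31\right) = \frac{-28 + 31}{-4 + 3} = \frac{1}{-1} \cdot 3 = \left(-1\right) 3 = -3$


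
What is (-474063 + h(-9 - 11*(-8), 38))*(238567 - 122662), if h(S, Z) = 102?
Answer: -54934449705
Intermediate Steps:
(-474063 + h(-9 - 11*(-8), 38))*(238567 - 122662) = (-474063 + 102)*(238567 - 122662) = -473961*115905 = -54934449705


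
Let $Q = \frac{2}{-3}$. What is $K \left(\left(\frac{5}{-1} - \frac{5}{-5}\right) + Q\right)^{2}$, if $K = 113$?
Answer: $\frac{22148}{9} \approx 2460.9$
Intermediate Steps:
$Q = - \frac{2}{3}$ ($Q = 2 \left(- \frac{1}{3}\right) = - \frac{2}{3} \approx -0.66667$)
$K \left(\left(\frac{5}{-1} - \frac{5}{-5}\right) + Q\right)^{2} = 113 \left(\left(\frac{5}{-1} - \frac{5}{-5}\right) - \frac{2}{3}\right)^{2} = 113 \left(\left(5 \left(-1\right) - -1\right) - \frac{2}{3}\right)^{2} = 113 \left(\left(-5 + 1\right) - \frac{2}{3}\right)^{2} = 113 \left(-4 - \frac{2}{3}\right)^{2} = 113 \left(- \frac{14}{3}\right)^{2} = 113 \cdot \frac{196}{9} = \frac{22148}{9}$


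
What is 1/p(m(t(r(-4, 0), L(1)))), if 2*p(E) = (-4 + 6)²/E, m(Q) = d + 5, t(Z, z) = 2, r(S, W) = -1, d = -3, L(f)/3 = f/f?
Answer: 1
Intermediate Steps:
L(f) = 3 (L(f) = 3*(f/f) = 3*1 = 3)
m(Q) = 2 (m(Q) = -3 + 5 = 2)
p(E) = 2/E (p(E) = ((-4 + 6)²/E)/2 = (2²/E)/2 = (4/E)/2 = 2/E)
1/p(m(t(r(-4, 0), L(1)))) = 1/(2/2) = 1/(2*(½)) = 1/1 = 1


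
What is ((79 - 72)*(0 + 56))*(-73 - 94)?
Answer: -65464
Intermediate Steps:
((79 - 72)*(0 + 56))*(-73 - 94) = (7*56)*(-167) = 392*(-167) = -65464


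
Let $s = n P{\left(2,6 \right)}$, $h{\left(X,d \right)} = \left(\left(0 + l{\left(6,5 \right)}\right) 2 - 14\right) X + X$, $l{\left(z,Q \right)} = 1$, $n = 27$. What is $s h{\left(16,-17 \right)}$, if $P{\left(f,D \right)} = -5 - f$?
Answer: $33264$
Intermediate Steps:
$h{\left(X,d \right)} = - 11 X$ ($h{\left(X,d \right)} = \left(\left(0 + 1\right) 2 - 14\right) X + X = \left(1 \cdot 2 - 14\right) X + X = \left(2 - 14\right) X + X = - 12 X + X = - 11 X$)
$s = -189$ ($s = 27 \left(-5 - 2\right) = 27 \left(-7\right) = -189$)
$s h{\left(16,-17 \right)} = - 189 \left(\left(-11\right) 16\right) = \left(-189\right) \left(-176\right) = 33264$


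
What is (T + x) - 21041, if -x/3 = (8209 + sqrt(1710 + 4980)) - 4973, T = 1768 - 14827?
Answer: -43808 - 3*sqrt(6690) ≈ -44053.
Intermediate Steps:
T = -13059
x = -9708 - 3*sqrt(6690) (x = -3*((8209 + sqrt(1710 + 4980)) - 4973) = -3*((8209 + sqrt(6690)) - 4973) = -3*(3236 + sqrt(6690)) = -9708 - 3*sqrt(6690) ≈ -9953.4)
(T + x) - 21041 = (-13059 + (-9708 - 3*sqrt(6690))) - 21041 = (-22767 - 3*sqrt(6690)) - 21041 = -43808 - 3*sqrt(6690)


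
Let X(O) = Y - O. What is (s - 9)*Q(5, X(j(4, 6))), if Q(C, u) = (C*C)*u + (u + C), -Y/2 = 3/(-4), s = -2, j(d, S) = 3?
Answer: 374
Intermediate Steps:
Y = 3/2 (Y = -6/(-4) = -6*(-1)/4 = -2*(-3/4) = 3/2 ≈ 1.5000)
X(O) = 3/2 - O
Q(C, u) = C + u + u*C**2 (Q(C, u) = C**2*u + (C + u) = u*C**2 + (C + u) = C + u + u*C**2)
(s - 9)*Q(5, X(j(4, 6))) = (-2 - 9)*(5 + (3/2 - 1*3) + (3/2 - 1*3)*5**2) = -11*(5 + (3/2 - 3) + (3/2 - 3)*25) = -11*(5 - 3/2 - 3/2*25) = -11*(5 - 3/2 - 75/2) = -11*(-34) = 374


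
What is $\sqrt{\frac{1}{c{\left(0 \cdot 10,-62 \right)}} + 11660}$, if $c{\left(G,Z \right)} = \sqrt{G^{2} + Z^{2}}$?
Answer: $\frac{\sqrt{44821102}}{62} \approx 107.98$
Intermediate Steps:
$\sqrt{\frac{1}{c{\left(0 \cdot 10,-62 \right)}} + 11660} = \sqrt{\frac{1}{\sqrt{\left(0 \cdot 10\right)^{2} + \left(-62\right)^{2}}} + 11660} = \sqrt{\frac{1}{\sqrt{0^{2} + 3844}} + 11660} = \sqrt{\frac{1}{\sqrt{0 + 3844}} + 11660} = \sqrt{\frac{1}{\sqrt{3844}} + 11660} = \sqrt{\frac{1}{62} + 11660} = \sqrt{\frac{722921}{62}} = \frac{\sqrt{44821102}}{62}$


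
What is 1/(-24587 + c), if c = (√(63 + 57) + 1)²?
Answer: -12233/299292338 - √30/149646169 ≈ -4.0910e-5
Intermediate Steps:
c = (1 + 2*√30)² (c = (√120 + 1)² = (2*√30 + 1)² = (1 + 2*√30)² ≈ 142.91)
1/(-24587 + c) = 1/(-24587 + (121 + 4*√30)) = 1/(-24466 + 4*√30)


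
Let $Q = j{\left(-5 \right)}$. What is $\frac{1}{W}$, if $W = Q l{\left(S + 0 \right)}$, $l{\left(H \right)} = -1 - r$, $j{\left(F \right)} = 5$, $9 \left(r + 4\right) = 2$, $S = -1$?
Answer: $\frac{9}{125} \approx 0.072$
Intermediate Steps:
$r = - \frac{34}{9}$ ($r = -4 + \frac{1}{9} \cdot 2 = -4 + \frac{2}{9} = - \frac{34}{9} \approx -3.7778$)
$Q = 5$
$l{\left(H \right)} = \frac{25}{9}$ ($l{\left(H \right)} = -1 - - \frac{34}{9} = -1 + \frac{34}{9} = \frac{25}{9}$)
$W = \frac{125}{9}$ ($W = 5 \cdot \frac{25}{9} = \frac{125}{9} \approx 13.889$)
$\frac{1}{W} = \frac{1}{\frac{125}{9}} = \frac{9}{125}$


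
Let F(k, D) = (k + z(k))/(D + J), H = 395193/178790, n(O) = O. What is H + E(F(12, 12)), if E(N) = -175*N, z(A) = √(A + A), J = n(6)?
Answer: -61390921/536370 - 175*√6/9 ≈ -162.09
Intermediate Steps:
J = 6
z(A) = √2*√A (z(A) = √(2*A) = √2*√A)
H = 395193/178790 (H = 395193*(1/178790) = 395193/178790 ≈ 2.2104)
F(k, D) = (k + √2*√k)/(6 + D) (F(k, D) = (k + √2*√k)/(D + 6) = (k + √2*√k)/(6 + D))
H + E(F(12, 12)) = 395193/178790 - 175*(12 + √2*√12)/(6 + 12) = 395193/178790 - 175*(12 + √2*(2*√3))/18 = 395193/178790 - 175*(12 + 2*√6)/18 = 395193/178790 - 175*(⅔ + √6/9) = 395193/178790 + (-350/3 - 175*√6/9) = -61390921/536370 - 175*√6/9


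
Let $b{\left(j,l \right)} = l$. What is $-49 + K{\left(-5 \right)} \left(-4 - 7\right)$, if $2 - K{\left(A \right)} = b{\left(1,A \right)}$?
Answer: $-126$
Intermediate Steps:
$K{\left(A \right)} = 2 - A$
$-49 + K{\left(-5 \right)} \left(-4 - 7\right) = -49 + \left(2 - -5\right) \left(-4 - 7\right) = -49 + \left(2 + 5\right) \left(-4 - 7\right) = -49 + 7 \left(-11\right) = -49 - 77 = -126$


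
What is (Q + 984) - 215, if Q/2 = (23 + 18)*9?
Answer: 1507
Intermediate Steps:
Q = 738 (Q = 2*((23 + 18)*9) = 2*(41*9) = 2*369 = 738)
(Q + 984) - 215 = (738 + 984) - 215 = 1722 - 215 = 1507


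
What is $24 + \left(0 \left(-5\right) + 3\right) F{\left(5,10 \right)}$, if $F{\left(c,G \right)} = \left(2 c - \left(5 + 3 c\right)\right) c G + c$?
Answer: $-1461$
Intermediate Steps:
$F{\left(c,G \right)} = c + G c \left(-5 - c\right)$ ($F{\left(c,G \right)} = \left(2 c - \left(5 + 3 c\right)\right) c G + c = \left(-5 - c\right) c G + c = c \left(-5 - c\right) G + c = G c \left(-5 - c\right) + c = c + G c \left(-5 - c\right)$)
$24 + \left(0 \left(-5\right) + 3\right) F{\left(5,10 \right)} = 24 + \left(0 \left(-5\right) + 3\right) 5 \left(1 - 50 - 10 \cdot 5\right) = 24 + \left(0 + 3\right) 5 \left(1 - 50 - 50\right) = 24 + 3 \cdot 5 \left(-99\right) = 24 + 3 \left(-495\right) = 24 - 1485 = -1461$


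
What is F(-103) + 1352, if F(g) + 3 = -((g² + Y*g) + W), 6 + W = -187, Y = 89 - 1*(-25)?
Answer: 2675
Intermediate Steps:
Y = 114 (Y = 89 + 25 = 114)
W = -193 (W = -6 - 187 = -193)
F(g) = 190 - g² - 114*g (F(g) = -3 - ((g² + 114*g) - 193) = -3 - (-193 + g² + 114*g) = -3 + (193 - g² - 114*g) = 190 - g² - 114*g)
F(-103) + 1352 = (190 - 1*(-103)² - 114*(-103)) + 1352 = (190 - 1*10609 + 11742) + 1352 = (190 - 10609 + 11742) + 1352 = 1323 + 1352 = 2675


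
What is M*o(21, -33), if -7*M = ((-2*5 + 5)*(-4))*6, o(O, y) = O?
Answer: -360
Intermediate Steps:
M = -120/7 (M = -(-2*5 + 5)*(-4)*6/7 = -(-10 + 5)*(-4)*6/7 = -(-5*(-4))*6/7 = -20*6/7 = -⅐*120 = -120/7 ≈ -17.143)
M*o(21, -33) = -120/7*21 = -360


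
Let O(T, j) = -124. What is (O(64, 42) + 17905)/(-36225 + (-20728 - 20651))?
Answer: -5927/25868 ≈ -0.22912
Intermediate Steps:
(O(64, 42) + 17905)/(-36225 + (-20728 - 20651)) = (-124 + 17905)/(-36225 + (-20728 - 20651)) = 17781/(-36225 - 41379) = 17781/(-77604) = 17781*(-1/77604) = -5927/25868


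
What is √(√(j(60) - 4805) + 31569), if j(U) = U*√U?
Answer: √(31569 + I*√5*√(961 - 24*√15)) ≈ 177.68 + 0.185*I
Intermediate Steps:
j(U) = U^(3/2)
√(√(j(60) - 4805) + 31569) = √(√(60^(3/2) - 4805) + 31569) = √(√(120*√15 - 4805) + 31569) = √(√(-4805 + 120*√15) + 31569) = √(31569 + √(-4805 + 120*√15))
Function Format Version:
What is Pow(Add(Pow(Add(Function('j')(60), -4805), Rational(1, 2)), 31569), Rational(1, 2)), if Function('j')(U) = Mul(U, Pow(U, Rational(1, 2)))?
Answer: Pow(Add(31569, Mul(I, Pow(5, Rational(1, 2)), Pow(Add(961, Mul(-24, Pow(15, Rational(1, 2)))), Rational(1, 2)))), Rational(1, 2)) ≈ Add(177.68, Mul(0.185, I))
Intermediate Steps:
Function('j')(U) = Pow(U, Rational(3, 2))
Pow(Add(Pow(Add(Function('j')(60), -4805), Rational(1, 2)), 31569), Rational(1, 2)) = Pow(Add(Pow(Add(Pow(60, Rational(3, 2)), -4805), Rational(1, 2)), 31569), Rational(1, 2)) = Pow(Add(Pow(Add(Mul(120, Pow(15, Rational(1, 2))), -4805), Rational(1, 2)), 31569), Rational(1, 2)) = Pow(Add(Pow(Add(-4805, Mul(120, Pow(15, Rational(1, 2)))), Rational(1, 2)), 31569), Rational(1, 2)) = Pow(Add(31569, Pow(Add(-4805, Mul(120, Pow(15, Rational(1, 2)))), Rational(1, 2))), Rational(1, 2))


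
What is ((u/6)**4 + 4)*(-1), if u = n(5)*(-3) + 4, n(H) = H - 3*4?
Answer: -395809/1296 ≈ -305.41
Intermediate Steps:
n(H) = -12 + H (n(H) = H - 12 = -12 + H)
u = 25 (u = (-12 + 5)*(-3) + 4 = -7*(-3) + 4 = 21 + 4 = 25)
((u/6)**4 + 4)*(-1) = ((25/6)**4 + 4)*(-1) = (390625/1296 + 4)*(-1) = (395809/1296)*(-1) = -395809/1296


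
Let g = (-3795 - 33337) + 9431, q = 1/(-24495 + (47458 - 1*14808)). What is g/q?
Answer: -225901655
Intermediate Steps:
q = 1/8155 (q = 1/(-24495 + (47458 - 14808)) = 1/(-24495 + 32650) = 1/8155 ≈ 0.00012262)
g = -27701 (g = -37132 + 9431 = -27701)
g/q = -27701/1/8155 = -27701*8155 = -225901655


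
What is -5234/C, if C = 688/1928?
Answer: -630697/43 ≈ -14667.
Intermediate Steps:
C = 86/241 (C = 688*(1/1928) = 86/241 ≈ 0.35685)
-5234/C = -5234/86/241 = -5234*241/86 = -630697/43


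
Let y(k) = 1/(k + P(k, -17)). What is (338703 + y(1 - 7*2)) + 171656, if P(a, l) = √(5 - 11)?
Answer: 89312812/175 - I*√6/175 ≈ 5.1036e+5 - 0.013997*I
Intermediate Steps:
P(a, l) = I*√6 (P(a, l) = √(-6) = I*√6)
y(k) = 1/(k + I*√6)
(338703 + y(1 - 7*2)) + 171656 = (338703 + 1/((1 - 7*2) + I*√6)) + 171656 = (338703 + 1/((1 - 14) + I*√6)) + 171656 = (338703 + 1/(-13 + I*√6)) + 171656 = 510359 + 1/(-13 + I*√6)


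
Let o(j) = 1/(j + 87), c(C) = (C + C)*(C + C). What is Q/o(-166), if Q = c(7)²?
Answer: -3034864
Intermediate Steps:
c(C) = 4*C² (c(C) = (2*C)*(2*C) = 4*C²)
o(j) = 1/(87 + j)
Q = 38416 (Q = (4*7²)² = (4*49)² = 196² = 38416)
Q/o(-166) = 38416/(1/(87 - 166)) = 38416/(1/(-79)) = 38416/(-1/79) = 38416*(-79) = -3034864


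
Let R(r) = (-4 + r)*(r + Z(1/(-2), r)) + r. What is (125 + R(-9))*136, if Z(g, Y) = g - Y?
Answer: 16660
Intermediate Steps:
R(r) = 2 + r/2 (R(r) = (-4 + r)*(r + (1/(-2) - r)) + r = (-4 + r)*(r + (-½ - r)) + r = (-4 + r)*(-½) + r = (2 - r/2) + r = 2 + r/2)
(125 + R(-9))*136 = (125 + (2 + (½)*(-9)))*136 = (125 + (2 - 9/2))*136 = (125 - 5/2)*136 = (245/2)*136 = 16660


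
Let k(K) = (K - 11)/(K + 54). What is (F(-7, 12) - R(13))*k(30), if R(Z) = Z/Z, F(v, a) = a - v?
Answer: 57/14 ≈ 4.0714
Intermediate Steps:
R(Z) = 1
k(K) = (-11 + K)/(54 + K)
(F(-7, 12) - R(13))*k(30) = ((12 - 1*(-7)) - 1*1)*((-11 + 30)/(54 + 30)) = ((12 + 7) - 1)*(19/84) = (19 - 1)*((1/84)*19) = 18*(19/84) = 57/14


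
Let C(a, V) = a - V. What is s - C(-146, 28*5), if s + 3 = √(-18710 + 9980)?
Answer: 283 + 3*I*√970 ≈ 283.0 + 93.434*I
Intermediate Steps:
s = -3 + 3*I*√970 (s = -3 + √(-18710 + 9980) = -3 + √(-8730) = -3 + 3*I*√970 ≈ -3.0 + 93.434*I)
s - C(-146, 28*5) = (-3 + 3*I*√970) - (-146 - 28*5) = (-3 + 3*I*√970) - (-146 - 1*140) = (-3 + 3*I*√970) - (-146 - 140) = (-3 + 3*I*√970) - 1*(-286) = (-3 + 3*I*√970) + 286 = 283 + 3*I*√970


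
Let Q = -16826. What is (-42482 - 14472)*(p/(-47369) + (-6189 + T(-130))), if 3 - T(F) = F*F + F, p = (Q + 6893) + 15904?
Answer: 8847468156170/6767 ≈ 1.3074e+9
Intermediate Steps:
p = 5971 (p = (-16826 + 6893) + 15904 = -9933 + 15904 = 5971)
T(F) = 3 - F - F**2 (T(F) = 3 - (F*F + F) = 3 - (F**2 + F) = 3 - (F + F**2) = 3 + (-F - F**2) = 3 - F - F**2)
(-42482 - 14472)*(p/(-47369) + (-6189 + T(-130))) = (-42482 - 14472)*(5971/(-47369) + (-6189 + (3 - 1*(-130) - 1*(-130)**2))) = -56954*(5971*(-1/47369) + (-6189 + (3 + 130 - 1*16900))) = -56954*(-853/6767 + (-6189 + (3 + 130 - 16900))) = -56954*(-853/6767 + (-6189 - 16767)) = -56954*(-853/6767 - 22956) = -56954*(-155344105/6767) = 8847468156170/6767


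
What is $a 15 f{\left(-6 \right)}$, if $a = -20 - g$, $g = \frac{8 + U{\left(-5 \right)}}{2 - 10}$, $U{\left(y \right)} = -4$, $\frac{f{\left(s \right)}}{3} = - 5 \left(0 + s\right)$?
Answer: $-26325$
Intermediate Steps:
$f{\left(s \right)} = - 15 s$ ($f{\left(s \right)} = 3 \left(- 5 \left(0 + s\right)\right) = 3 \left(- 5 s\right) = - 15 s$)
$g = - \frac{1}{2}$ ($g = \frac{8 - 4}{2 - 10} = \frac{4}{-8} = 4 \left(- \frac{1}{8}\right) = - \frac{1}{2} \approx -0.5$)
$a = - \frac{39}{2}$ ($a = -20 - - \frac{1}{2} = -20 + \frac{1}{2} = - \frac{39}{2} \approx -19.5$)
$a 15 f{\left(-6 \right)} = \left(- \frac{39}{2}\right) 15 \left(\left(-15\right) \left(-6\right)\right) = \left(- \frac{585}{2}\right) 90 = -26325$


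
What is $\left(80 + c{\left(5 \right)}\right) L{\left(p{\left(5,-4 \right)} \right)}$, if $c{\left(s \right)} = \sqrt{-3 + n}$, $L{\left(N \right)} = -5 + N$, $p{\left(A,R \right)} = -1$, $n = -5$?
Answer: $-480 - 12 i \sqrt{2} \approx -480.0 - 16.971 i$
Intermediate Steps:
$c{\left(s \right)} = 2 i \sqrt{2}$ ($c{\left(s \right)} = \sqrt{-3 - 5} = \sqrt{-8} = 2 i \sqrt{2}$)
$\left(80 + c{\left(5 \right)}\right) L{\left(p{\left(5,-4 \right)} \right)} = \left(80 + 2 i \sqrt{2}\right) \left(-5 - 1\right) = \left(80 + 2 i \sqrt{2}\right) \left(-6\right) = -480 - 12 i \sqrt{2}$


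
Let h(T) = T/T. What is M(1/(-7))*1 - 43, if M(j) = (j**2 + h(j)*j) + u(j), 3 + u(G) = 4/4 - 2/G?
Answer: -1525/49 ≈ -31.122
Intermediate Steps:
u(G) = -2 - 2/G (u(G) = -3 + (4/4 - 2/G) = -3 + (4*(1/4) - 2/G) = -3 + (1 - 2/G) = -2 - 2/G)
h(T) = 1
M(j) = -2 + j + j**2 - 2/j (M(j) = (j**2 + 1*j) + (-2 - 2/j) = (j**2 + j) + (-2 - 2/j) = (j + j**2) + (-2 - 2/j) = -2 + j + j**2 - 2/j)
M(1/(-7))*1 - 43 = (-2 + 1/(-7) + (1/(-7))**2 - 2/(1/(-7)))*1 - 43 = (-2 - 1/7 + (-1/7)**2 - 2/(-1/7))*1 - 43 = (-2 - 1/7 + 1/49 - 2*(-7))*1 - 43 = (-2 - 1/7 + 1/49 + 14)*1 - 43 = (582/49)*1 - 43 = 582/49 - 43 = -1525/49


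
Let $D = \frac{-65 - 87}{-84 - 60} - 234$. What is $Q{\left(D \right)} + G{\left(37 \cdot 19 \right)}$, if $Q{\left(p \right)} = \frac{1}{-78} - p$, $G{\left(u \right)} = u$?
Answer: $\frac{109504}{117} \approx 935.93$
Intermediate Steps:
$D = - \frac{4193}{18}$ ($D = - \frac{152}{-144} - 234 = \left(-152\right) \left(- \frac{1}{144}\right) - 234 = \frac{19}{18} - 234 = - \frac{4193}{18} \approx -232.94$)
$Q{\left(p \right)} = - \frac{1}{78} - p$
$Q{\left(D \right)} + G{\left(37 \cdot 19 \right)} = \left(- \frac{1}{78} - - \frac{4193}{18}\right) + 37 \cdot 19 = \left(- \frac{1}{78} + \frac{4193}{18}\right) + 703 = \frac{27253}{117} + 703 = \frac{109504}{117}$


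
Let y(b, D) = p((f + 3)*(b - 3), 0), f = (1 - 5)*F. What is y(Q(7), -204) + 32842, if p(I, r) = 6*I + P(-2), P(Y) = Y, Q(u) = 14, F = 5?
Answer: 31718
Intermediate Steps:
f = -20 (f = (1 - 5)*5 = -4*5 = -20)
p(I, r) = -2 + 6*I (p(I, r) = 6*I - 2 = -2 + 6*I)
y(b, D) = 304 - 102*b (y(b, D) = -2 + 6*((-20 + 3)*(b - 3)) = -2 + 6*(-17*(-3 + b)) = -2 + 6*(51 - 17*b) = -2 + (306 - 102*b) = 304 - 102*b)
y(Q(7), -204) + 32842 = (304 - 102*14) + 32842 = (304 - 1428) + 32842 = -1124 + 32842 = 31718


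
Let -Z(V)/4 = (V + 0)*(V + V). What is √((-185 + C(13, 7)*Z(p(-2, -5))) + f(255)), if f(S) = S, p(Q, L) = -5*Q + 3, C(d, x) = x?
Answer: I*√9394 ≈ 96.923*I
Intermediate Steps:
p(Q, L) = 3 - 5*Q
Z(V) = -8*V² (Z(V) = -4*(V + 0)*(V + V) = -4*V*2*V = -8*V²)
√((-185 + C(13, 7)*Z(p(-2, -5))) + f(255)) = √((-185 + 7*(-8*(3 - 5*(-2))²)) + 255) = √((-185 + 7*(-8*(3 + 10)²)) + 255) = √((-185 + 7*(-8*13²)) + 255) = √((-185 + 7*(-8*169)) + 255) = √((-185 + 7*(-1352)) + 255) = √((-185 - 9464) + 255) = √(-9649 + 255) = √(-9394) = I*√9394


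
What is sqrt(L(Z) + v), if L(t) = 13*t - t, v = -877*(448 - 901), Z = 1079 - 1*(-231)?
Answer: 3*sqrt(45889) ≈ 642.65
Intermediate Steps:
Z = 1310 (Z = 1079 + 231 = 1310)
v = 397281 (v = -877*(-453) = 397281)
L(t) = 12*t
sqrt(L(Z) + v) = sqrt(12*1310 + 397281) = sqrt(15720 + 397281) = sqrt(413001) = 3*sqrt(45889)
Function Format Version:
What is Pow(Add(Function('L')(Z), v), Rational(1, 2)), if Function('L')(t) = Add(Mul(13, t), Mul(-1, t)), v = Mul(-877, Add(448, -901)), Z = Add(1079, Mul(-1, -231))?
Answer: Mul(3, Pow(45889, Rational(1, 2))) ≈ 642.65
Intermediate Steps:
Z = 1310 (Z = Add(1079, 231) = 1310)
v = 397281 (v = Mul(-877, -453) = 397281)
Function('L')(t) = Mul(12, t)
Pow(Add(Function('L')(Z), v), Rational(1, 2)) = Pow(Add(Mul(12, 1310), 397281), Rational(1, 2)) = Pow(Add(15720, 397281), Rational(1, 2)) = Pow(413001, Rational(1, 2)) = Mul(3, Pow(45889, Rational(1, 2)))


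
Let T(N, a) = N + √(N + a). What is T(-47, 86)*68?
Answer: -3196 + 68*√39 ≈ -2771.3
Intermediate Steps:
T(-47, 86)*68 = (-47 + √(-47 + 86))*68 = (-47 + √39)*68 = -3196 + 68*√39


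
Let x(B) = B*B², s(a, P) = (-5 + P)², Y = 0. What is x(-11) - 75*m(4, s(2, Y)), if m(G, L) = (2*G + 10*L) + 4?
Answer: -20981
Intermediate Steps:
x(B) = B³
m(G, L) = 4 + 2*G + 10*L
x(-11) - 75*m(4, s(2, Y)) = (-11)³ - 75*(4 + 2*4 + 10*(-5 + 0)²) = -1331 - 75*(4 + 8 + 10*(-5)²) = -1331 - 75*(4 + 8 + 10*25) = -1331 - 75*(4 + 8 + 250) = -1331 - 75*262 = -1331 - 19650 = -20981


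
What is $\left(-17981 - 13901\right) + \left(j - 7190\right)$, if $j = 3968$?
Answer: $-35104$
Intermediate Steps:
$\left(-17981 - 13901\right) + \left(j - 7190\right) = \left(-17981 - 13901\right) + \left(3968 - 7190\right) = -31882 - 3222 = -35104$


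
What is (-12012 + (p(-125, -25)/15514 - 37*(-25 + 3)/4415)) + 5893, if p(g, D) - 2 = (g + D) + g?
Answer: -419105259789/68494310 ≈ -6118.8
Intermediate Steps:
p(g, D) = 2 + D + 2*g (p(g, D) = 2 + ((g + D) + g) = 2 + ((D + g) + g) = 2 + (D + 2*g) = 2 + D + 2*g)
(-12012 + (p(-125, -25)/15514 - 37*(-25 + 3)/4415)) + 5893 = (-12012 + ((2 - 25 + 2*(-125))/15514 - 37*(-25 + 3)/4415)) + 5893 = (-12012 + ((2 - 25 - 250)*(1/15514) - 37*(-22)*(1/4415))) + 5893 = (-12012 + (-273*1/15514 + 814*(1/4415))) + 5893 = (-12012 + (-273/15514 + 814/4415)) + 5893 = (-12012 + 11423101/68494310) + 5893 = -822742228619/68494310 + 5893 = -419105259789/68494310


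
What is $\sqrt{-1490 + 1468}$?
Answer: $i \sqrt{22} \approx 4.6904 i$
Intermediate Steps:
$\sqrt{-1490 + 1468} = \sqrt{-22} = i \sqrt{22}$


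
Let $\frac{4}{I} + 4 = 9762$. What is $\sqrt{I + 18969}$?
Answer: $\frac{\sqrt{451550244887}}{4879} \approx 137.73$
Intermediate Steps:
$I = \frac{2}{4879}$ ($I = \frac{4}{-4 + 9762} = \frac{4}{9758} = 4 \cdot \frac{1}{9758} = \frac{2}{4879} \approx 0.00040992$)
$\sqrt{I + 18969} = \sqrt{\frac{2}{4879} + 18969} = \sqrt{\frac{92549753}{4879}} = \frac{\sqrt{451550244887}}{4879}$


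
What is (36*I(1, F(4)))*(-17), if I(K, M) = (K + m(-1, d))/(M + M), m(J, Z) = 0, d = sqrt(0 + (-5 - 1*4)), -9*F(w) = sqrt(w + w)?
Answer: 1377*sqrt(2)/2 ≈ 973.69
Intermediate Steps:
F(w) = -sqrt(2)*sqrt(w)/9 (F(w) = -sqrt(w + w)/9 = -sqrt(2)*sqrt(w)/9)
d = 3*I (d = sqrt(0 + (-5 - 4)) = sqrt(0 - 9) = sqrt(-9) = 3*I ≈ 3.0*I)
I(K, M) = K/(2*M) (I(K, M) = (K + 0)/(M + M) = K/((2*M)) = K*(1/(2*M)) = K/(2*M))
(36*I(1, F(4)))*(-17) = (36*((1/2)*1/(-sqrt(2)*sqrt(4)/9)))*(-17) = (36*((1/2)*1/(-1/9*sqrt(2)*2)))*(-17) = (36*((1/2)*1/(-2*sqrt(2)/9)))*(-17) = (36*((1/2)*1*(-9*sqrt(2)/4)))*(-17) = (36*(-9*sqrt(2)/8))*(-17) = -81*sqrt(2)/2*(-17) = 1377*sqrt(2)/2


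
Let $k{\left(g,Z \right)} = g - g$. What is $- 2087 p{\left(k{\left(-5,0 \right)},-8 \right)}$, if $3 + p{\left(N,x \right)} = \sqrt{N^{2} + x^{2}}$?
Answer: $-10435$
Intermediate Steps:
$k{\left(g,Z \right)} = 0$
$p{\left(N,x \right)} = -3 + \sqrt{N^{2} + x^{2}}$
$- 2087 p{\left(k{\left(-5,0 \right)},-8 \right)} = - 2087 \left(-3 + \sqrt{0^{2} + \left(-8\right)^{2}}\right) = - 2087 \left(-3 + \sqrt{0 + 64}\right) = - 2087 \left(-3 + \sqrt{64}\right) = - 2087 \left(-3 + 8\right) = \left(-2087\right) 5 = -10435$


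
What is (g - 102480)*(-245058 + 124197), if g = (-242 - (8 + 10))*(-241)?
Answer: 4812685020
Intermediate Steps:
g = 62660 (g = (-242 - 1*18)*(-241) = (-242 - 18)*(-241) = -260*(-241) = 62660)
(g - 102480)*(-245058 + 124197) = (62660 - 102480)*(-245058 + 124197) = -39820*(-120861) = 4812685020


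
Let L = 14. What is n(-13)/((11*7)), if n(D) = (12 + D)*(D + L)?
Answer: -1/77 ≈ -0.012987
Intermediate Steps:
n(D) = (12 + D)*(14 + D) (n(D) = (12 + D)*(D + 14) = (12 + D)*(14 + D))
n(-13)/((11*7)) = (168 + (-13)² + 26*(-13))/((11*7)) = (168 + 169 - 338)/77 = -1*1/77 = -1/77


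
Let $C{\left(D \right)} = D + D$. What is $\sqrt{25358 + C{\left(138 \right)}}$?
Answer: $\sqrt{25634} \approx 160.11$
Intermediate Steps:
$C{\left(D \right)} = 2 D$
$\sqrt{25358 + C{\left(138 \right)}} = \sqrt{25358 + 2 \cdot 138} = \sqrt{25358 + 276} = \sqrt{25634}$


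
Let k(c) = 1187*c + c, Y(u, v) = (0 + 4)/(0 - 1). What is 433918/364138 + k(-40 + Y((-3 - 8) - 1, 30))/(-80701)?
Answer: 27025919027/14693150369 ≈ 1.8394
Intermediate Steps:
Y(u, v) = -4 (Y(u, v) = 4/(-1) = 4*(-1) = -4)
k(c) = 1188*c
433918/364138 + k(-40 + Y((-3 - 8) - 1, 30))/(-80701) = 433918/364138 + (1188*(-40 - 4))/(-80701) = 433918*(1/364138) + (1188*(-44))*(-1/80701) = 216959/182069 - 52272*(-1/80701) = 216959/182069 + 52272/80701 = 27025919027/14693150369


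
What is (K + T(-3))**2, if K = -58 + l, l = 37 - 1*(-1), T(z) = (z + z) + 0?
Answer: 676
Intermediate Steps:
T(z) = 2*z (T(z) = 2*z + 0 = 2*z)
l = 38 (l = 37 + 1 = 38)
K = -20 (K = -58 + 38 = -20)
(K + T(-3))**2 = (-20 + 2*(-3))**2 = (-20 - 6)**2 = (-26)**2 = 676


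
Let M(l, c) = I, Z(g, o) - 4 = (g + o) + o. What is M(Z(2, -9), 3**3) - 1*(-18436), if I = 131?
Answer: 18567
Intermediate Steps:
Z(g, o) = 4 + g + 2*o (Z(g, o) = 4 + ((g + o) + o) = 4 + (g + 2*o) = 4 + g + 2*o)
M(l, c) = 131
M(Z(2, -9), 3**3) - 1*(-18436) = 131 - 1*(-18436) = 131 + 18436 = 18567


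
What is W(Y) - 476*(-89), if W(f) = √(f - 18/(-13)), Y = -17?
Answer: 42364 + I*√2639/13 ≈ 42364.0 + 3.9516*I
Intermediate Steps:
W(f) = √(18/13 + f) (W(f) = √(f - 18*(-1/13)) = √(f + 18/13) = √(18/13 + f))
W(Y) - 476*(-89) = √(234 + 169*(-17))/13 - 476*(-89) = √(234 - 2873)/13 + 42364 = √(-2639)/13 + 42364 = (I*√2639)/13 + 42364 = I*√2639/13 + 42364 = 42364 + I*√2639/13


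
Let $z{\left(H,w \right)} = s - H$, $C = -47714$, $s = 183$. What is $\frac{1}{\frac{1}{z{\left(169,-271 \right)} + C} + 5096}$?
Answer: $\frac{47700}{243079199} \approx 0.00019623$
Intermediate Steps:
$z{\left(H,w \right)} = 183 - H$
$\frac{1}{\frac{1}{z{\left(169,-271 \right)} + C} + 5096} = \frac{1}{\frac{1}{\left(183 - 169\right) - 47714} + 5096} = \frac{1}{\frac{1}{14 - 47714} + 5096} = \frac{1}{\frac{1}{-47700} + 5096} = \frac{1}{- \frac{1}{47700} + 5096} = \frac{1}{\frac{243079199}{47700}} = \frac{47700}{243079199}$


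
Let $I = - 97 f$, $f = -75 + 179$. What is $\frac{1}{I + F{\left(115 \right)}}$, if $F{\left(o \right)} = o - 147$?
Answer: $- \frac{1}{10120} \approx -9.8814 \cdot 10^{-5}$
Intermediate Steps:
$f = 104$
$F{\left(o \right)} = -147 + o$
$I = -10088$ ($I = \left(-97\right) 104 = -10088$)
$\frac{1}{I + F{\left(115 \right)}} = \frac{1}{-10088 + \left(-147 + 115\right)} = \frac{1}{-10088 - 32} = \frac{1}{-10120} = - \frac{1}{10120}$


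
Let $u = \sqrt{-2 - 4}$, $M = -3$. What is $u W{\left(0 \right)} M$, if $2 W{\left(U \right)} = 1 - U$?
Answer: $- \frac{3 i \sqrt{6}}{2} \approx - 3.6742 i$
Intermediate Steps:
$u = i \sqrt{6}$ ($u = \sqrt{-6} = i \sqrt{6} \approx 2.4495 i$)
$W{\left(U \right)} = \frac{1}{2} - \frac{U}{2}$ ($W{\left(U \right)} = \frac{1 - U}{2} = \frac{1}{2} - \frac{U}{2}$)
$u W{\left(0 \right)} M = i \sqrt{6} \left(\frac{1}{2} - 0\right) \left(-3\right) = i \sqrt{6} \left(\frac{1}{2} + 0\right) \left(-3\right) = i \sqrt{6} \cdot \frac{1}{2} \left(-3\right) = \frac{i \sqrt{6}}{2} \left(-3\right) = - \frac{3 i \sqrt{6}}{2}$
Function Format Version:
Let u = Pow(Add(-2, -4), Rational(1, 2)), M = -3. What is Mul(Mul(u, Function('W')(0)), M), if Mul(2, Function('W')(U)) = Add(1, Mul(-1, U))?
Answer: Mul(Rational(-3, 2), I, Pow(6, Rational(1, 2))) ≈ Mul(-3.6742, I)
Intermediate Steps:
u = Mul(I, Pow(6, Rational(1, 2))) (u = Pow(-6, Rational(1, 2)) = Mul(I, Pow(6, Rational(1, 2))) ≈ Mul(2.4495, I))
Function('W')(U) = Add(Rational(1, 2), Mul(Rational(-1, 2), U)) (Function('W')(U) = Mul(Rational(1, 2), Add(1, Mul(-1, U))) = Add(Rational(1, 2), Mul(Rational(-1, 2), U)))
Mul(Mul(u, Function('W')(0)), M) = Mul(Mul(Mul(I, Pow(6, Rational(1, 2))), Add(Rational(1, 2), Mul(Rational(-1, 2), 0))), -3) = Mul(Mul(Mul(I, Pow(6, Rational(1, 2))), Add(Rational(1, 2), 0)), -3) = Mul(Mul(Mul(I, Pow(6, Rational(1, 2))), Rational(1, 2)), -3) = Mul(Mul(Rational(1, 2), I, Pow(6, Rational(1, 2))), -3) = Mul(Rational(-3, 2), I, Pow(6, Rational(1, 2)))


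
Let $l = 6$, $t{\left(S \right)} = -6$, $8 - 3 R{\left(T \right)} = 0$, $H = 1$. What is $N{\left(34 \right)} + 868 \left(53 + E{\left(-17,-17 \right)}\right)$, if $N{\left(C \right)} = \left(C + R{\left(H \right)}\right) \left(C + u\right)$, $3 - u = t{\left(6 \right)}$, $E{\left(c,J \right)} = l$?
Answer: $\frac{158366}{3} \approx 52789.0$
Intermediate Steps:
$R{\left(T \right)} = \frac{8}{3}$ ($R{\left(T \right)} = \frac{8}{3} - 0 = \frac{8}{3} + 0 = \frac{8}{3}$)
$E{\left(c,J \right)} = 6$
$u = 9$ ($u = 3 - -6 = 3 + 6 = 9$)
$N{\left(C \right)} = \left(9 + C\right) \left(\frac{8}{3} + C\right)$ ($N{\left(C \right)} = \left(C + \frac{8}{3}\right) \left(C + 9\right) = \left(\frac{8}{3} + C\right) \left(9 + C\right) = \left(9 + C\right) \left(\frac{8}{3} + C\right)$)
$N{\left(34 \right)} + 868 \left(53 + E{\left(-17,-17 \right)}\right) = \left(24 + 34^{2} + \frac{35}{3} \cdot 34\right) + 868 \left(53 + 6\right) = \left(24 + 1156 + \frac{1190}{3}\right) + 868 \cdot 59 = \frac{4730}{3} + 51212 = \frac{158366}{3}$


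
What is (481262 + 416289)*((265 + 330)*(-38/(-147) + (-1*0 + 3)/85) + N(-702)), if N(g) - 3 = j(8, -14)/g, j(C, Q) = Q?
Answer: 392164265777/2457 ≈ 1.5961e+8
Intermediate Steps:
N(g) = 3 - 14/g
(481262 + 416289)*((265 + 330)*(-38/(-147) + (-1*0 + 3)/85) + N(-702)) = (481262 + 416289)*((265 + 330)*(-38/(-147) + (-1*0 + 3)/85) + (3 - 14/(-702))) = 897551*(595*(-38*(-1/147) + (0 + 3)*(1/85)) + (3 - 14*(-1/702))) = 897551*(595*(38/147 + 3*(1/85)) + (3 + 7/351)) = 897551*(595*(38/147 + 3/85) + 1060/351) = 897551*(595*(3671/12495) + 1060/351) = 897551*(3671/21 + 1060/351) = 897551*(436927/2457) = 392164265777/2457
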